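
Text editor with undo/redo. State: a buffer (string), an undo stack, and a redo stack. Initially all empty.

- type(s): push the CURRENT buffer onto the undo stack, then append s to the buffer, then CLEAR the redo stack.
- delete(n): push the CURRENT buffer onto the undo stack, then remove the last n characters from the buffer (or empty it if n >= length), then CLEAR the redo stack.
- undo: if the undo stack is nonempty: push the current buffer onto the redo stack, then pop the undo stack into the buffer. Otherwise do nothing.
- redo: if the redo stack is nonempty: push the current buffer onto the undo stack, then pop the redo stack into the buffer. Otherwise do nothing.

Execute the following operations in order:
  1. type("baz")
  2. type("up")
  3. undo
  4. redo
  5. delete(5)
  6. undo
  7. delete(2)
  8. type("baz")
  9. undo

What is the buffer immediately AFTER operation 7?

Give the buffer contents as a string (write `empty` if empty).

After op 1 (type): buf='baz' undo_depth=1 redo_depth=0
After op 2 (type): buf='bazup' undo_depth=2 redo_depth=0
After op 3 (undo): buf='baz' undo_depth=1 redo_depth=1
After op 4 (redo): buf='bazup' undo_depth=2 redo_depth=0
After op 5 (delete): buf='(empty)' undo_depth=3 redo_depth=0
After op 6 (undo): buf='bazup' undo_depth=2 redo_depth=1
After op 7 (delete): buf='baz' undo_depth=3 redo_depth=0

Answer: baz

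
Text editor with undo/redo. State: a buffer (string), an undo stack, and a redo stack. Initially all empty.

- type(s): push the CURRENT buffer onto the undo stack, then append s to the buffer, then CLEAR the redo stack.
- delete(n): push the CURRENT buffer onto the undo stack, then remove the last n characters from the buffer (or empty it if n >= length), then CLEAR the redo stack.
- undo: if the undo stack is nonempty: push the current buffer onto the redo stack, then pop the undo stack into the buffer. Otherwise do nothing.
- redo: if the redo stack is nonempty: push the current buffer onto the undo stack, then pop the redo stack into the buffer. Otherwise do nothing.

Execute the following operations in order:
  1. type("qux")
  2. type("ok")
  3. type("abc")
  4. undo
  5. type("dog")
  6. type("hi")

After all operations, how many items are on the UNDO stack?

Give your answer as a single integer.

Answer: 4

Derivation:
After op 1 (type): buf='qux' undo_depth=1 redo_depth=0
After op 2 (type): buf='quxok' undo_depth=2 redo_depth=0
After op 3 (type): buf='quxokabc' undo_depth=3 redo_depth=0
After op 4 (undo): buf='quxok' undo_depth=2 redo_depth=1
After op 5 (type): buf='quxokdog' undo_depth=3 redo_depth=0
After op 6 (type): buf='quxokdoghi' undo_depth=4 redo_depth=0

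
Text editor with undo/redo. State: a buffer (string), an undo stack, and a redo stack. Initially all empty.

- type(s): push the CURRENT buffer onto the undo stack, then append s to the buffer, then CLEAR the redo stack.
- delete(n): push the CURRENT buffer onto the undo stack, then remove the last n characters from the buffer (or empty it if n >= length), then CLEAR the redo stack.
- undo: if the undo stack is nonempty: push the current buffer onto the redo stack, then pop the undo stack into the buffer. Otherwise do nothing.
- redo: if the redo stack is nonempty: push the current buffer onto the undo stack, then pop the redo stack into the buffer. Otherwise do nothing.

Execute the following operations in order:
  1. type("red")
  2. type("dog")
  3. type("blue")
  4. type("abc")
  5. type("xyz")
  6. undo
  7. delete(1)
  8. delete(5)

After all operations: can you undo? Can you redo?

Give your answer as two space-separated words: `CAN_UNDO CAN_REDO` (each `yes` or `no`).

After op 1 (type): buf='red' undo_depth=1 redo_depth=0
After op 2 (type): buf='reddog' undo_depth=2 redo_depth=0
After op 3 (type): buf='reddogblue' undo_depth=3 redo_depth=0
After op 4 (type): buf='reddogblueabc' undo_depth=4 redo_depth=0
After op 5 (type): buf='reddogblueabcxyz' undo_depth=5 redo_depth=0
After op 6 (undo): buf='reddogblueabc' undo_depth=4 redo_depth=1
After op 7 (delete): buf='reddogblueab' undo_depth=5 redo_depth=0
After op 8 (delete): buf='reddogb' undo_depth=6 redo_depth=0

Answer: yes no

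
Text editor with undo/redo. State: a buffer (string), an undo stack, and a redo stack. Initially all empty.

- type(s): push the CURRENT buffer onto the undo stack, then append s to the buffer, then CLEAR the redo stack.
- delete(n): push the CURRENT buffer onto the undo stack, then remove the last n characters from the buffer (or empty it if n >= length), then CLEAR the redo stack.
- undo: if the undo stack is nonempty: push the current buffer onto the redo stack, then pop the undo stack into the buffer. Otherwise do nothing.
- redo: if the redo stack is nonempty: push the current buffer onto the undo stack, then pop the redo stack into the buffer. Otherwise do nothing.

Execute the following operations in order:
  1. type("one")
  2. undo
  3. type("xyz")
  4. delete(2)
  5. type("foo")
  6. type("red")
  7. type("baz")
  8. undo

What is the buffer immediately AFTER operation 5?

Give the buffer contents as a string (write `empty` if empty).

After op 1 (type): buf='one' undo_depth=1 redo_depth=0
After op 2 (undo): buf='(empty)' undo_depth=0 redo_depth=1
After op 3 (type): buf='xyz' undo_depth=1 redo_depth=0
After op 4 (delete): buf='x' undo_depth=2 redo_depth=0
After op 5 (type): buf='xfoo' undo_depth=3 redo_depth=0

Answer: xfoo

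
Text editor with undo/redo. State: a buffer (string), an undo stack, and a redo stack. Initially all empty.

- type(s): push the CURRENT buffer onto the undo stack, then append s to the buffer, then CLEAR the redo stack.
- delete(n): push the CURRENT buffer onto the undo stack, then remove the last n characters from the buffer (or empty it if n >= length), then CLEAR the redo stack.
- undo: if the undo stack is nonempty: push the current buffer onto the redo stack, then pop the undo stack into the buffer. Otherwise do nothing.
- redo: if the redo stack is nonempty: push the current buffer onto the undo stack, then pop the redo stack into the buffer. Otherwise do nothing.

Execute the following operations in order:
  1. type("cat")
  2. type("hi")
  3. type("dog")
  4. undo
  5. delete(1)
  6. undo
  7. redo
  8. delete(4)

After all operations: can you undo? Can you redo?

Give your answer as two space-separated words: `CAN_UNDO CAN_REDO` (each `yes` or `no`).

After op 1 (type): buf='cat' undo_depth=1 redo_depth=0
After op 2 (type): buf='cathi' undo_depth=2 redo_depth=0
After op 3 (type): buf='cathidog' undo_depth=3 redo_depth=0
After op 4 (undo): buf='cathi' undo_depth=2 redo_depth=1
After op 5 (delete): buf='cath' undo_depth=3 redo_depth=0
After op 6 (undo): buf='cathi' undo_depth=2 redo_depth=1
After op 7 (redo): buf='cath' undo_depth=3 redo_depth=0
After op 8 (delete): buf='(empty)' undo_depth=4 redo_depth=0

Answer: yes no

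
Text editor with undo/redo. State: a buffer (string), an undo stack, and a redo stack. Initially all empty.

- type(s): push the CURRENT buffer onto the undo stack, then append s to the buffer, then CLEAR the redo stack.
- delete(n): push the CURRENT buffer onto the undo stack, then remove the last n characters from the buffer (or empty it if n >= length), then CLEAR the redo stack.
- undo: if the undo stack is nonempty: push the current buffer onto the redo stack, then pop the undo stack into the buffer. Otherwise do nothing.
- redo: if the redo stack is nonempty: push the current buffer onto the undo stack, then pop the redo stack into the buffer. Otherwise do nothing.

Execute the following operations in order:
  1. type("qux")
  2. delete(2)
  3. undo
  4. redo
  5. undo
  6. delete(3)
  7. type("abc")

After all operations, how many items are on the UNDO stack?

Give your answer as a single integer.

Answer: 3

Derivation:
After op 1 (type): buf='qux' undo_depth=1 redo_depth=0
After op 2 (delete): buf='q' undo_depth=2 redo_depth=0
After op 3 (undo): buf='qux' undo_depth=1 redo_depth=1
After op 4 (redo): buf='q' undo_depth=2 redo_depth=0
After op 5 (undo): buf='qux' undo_depth=1 redo_depth=1
After op 6 (delete): buf='(empty)' undo_depth=2 redo_depth=0
After op 7 (type): buf='abc' undo_depth=3 redo_depth=0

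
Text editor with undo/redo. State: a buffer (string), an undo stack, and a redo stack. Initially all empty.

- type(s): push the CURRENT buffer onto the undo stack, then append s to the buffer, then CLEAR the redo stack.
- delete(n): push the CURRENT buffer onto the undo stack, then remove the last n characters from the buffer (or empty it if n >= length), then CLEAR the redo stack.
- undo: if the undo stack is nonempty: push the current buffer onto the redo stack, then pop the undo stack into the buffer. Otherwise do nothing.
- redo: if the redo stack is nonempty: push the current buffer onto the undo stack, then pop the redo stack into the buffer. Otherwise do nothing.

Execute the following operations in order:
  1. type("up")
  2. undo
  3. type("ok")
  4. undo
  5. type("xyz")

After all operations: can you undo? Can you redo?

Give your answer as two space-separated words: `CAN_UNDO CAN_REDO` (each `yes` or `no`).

After op 1 (type): buf='up' undo_depth=1 redo_depth=0
After op 2 (undo): buf='(empty)' undo_depth=0 redo_depth=1
After op 3 (type): buf='ok' undo_depth=1 redo_depth=0
After op 4 (undo): buf='(empty)' undo_depth=0 redo_depth=1
After op 5 (type): buf='xyz' undo_depth=1 redo_depth=0

Answer: yes no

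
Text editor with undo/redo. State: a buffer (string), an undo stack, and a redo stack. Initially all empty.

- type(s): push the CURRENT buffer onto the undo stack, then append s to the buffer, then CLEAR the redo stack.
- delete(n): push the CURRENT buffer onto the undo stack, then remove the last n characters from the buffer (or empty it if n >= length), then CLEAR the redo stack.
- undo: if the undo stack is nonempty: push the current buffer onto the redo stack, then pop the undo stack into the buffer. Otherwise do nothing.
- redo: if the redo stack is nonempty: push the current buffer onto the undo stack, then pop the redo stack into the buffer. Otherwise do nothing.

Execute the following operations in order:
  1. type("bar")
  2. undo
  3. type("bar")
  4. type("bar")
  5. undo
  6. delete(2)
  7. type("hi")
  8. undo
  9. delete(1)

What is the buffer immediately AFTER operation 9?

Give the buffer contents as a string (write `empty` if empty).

Answer: empty

Derivation:
After op 1 (type): buf='bar' undo_depth=1 redo_depth=0
After op 2 (undo): buf='(empty)' undo_depth=0 redo_depth=1
After op 3 (type): buf='bar' undo_depth=1 redo_depth=0
After op 4 (type): buf='barbar' undo_depth=2 redo_depth=0
After op 5 (undo): buf='bar' undo_depth=1 redo_depth=1
After op 6 (delete): buf='b' undo_depth=2 redo_depth=0
After op 7 (type): buf='bhi' undo_depth=3 redo_depth=0
After op 8 (undo): buf='b' undo_depth=2 redo_depth=1
After op 9 (delete): buf='(empty)' undo_depth=3 redo_depth=0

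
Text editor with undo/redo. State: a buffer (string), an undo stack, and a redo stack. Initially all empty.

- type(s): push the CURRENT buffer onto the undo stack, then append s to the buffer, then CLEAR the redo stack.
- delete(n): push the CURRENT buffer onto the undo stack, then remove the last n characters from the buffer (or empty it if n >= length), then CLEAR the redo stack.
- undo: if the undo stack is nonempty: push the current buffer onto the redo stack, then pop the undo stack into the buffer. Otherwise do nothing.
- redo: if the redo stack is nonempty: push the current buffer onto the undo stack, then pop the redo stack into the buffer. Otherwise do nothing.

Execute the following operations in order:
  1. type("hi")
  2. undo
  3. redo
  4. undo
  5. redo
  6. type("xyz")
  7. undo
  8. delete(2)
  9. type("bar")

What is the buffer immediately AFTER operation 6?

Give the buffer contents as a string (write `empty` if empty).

After op 1 (type): buf='hi' undo_depth=1 redo_depth=0
After op 2 (undo): buf='(empty)' undo_depth=0 redo_depth=1
After op 3 (redo): buf='hi' undo_depth=1 redo_depth=0
After op 4 (undo): buf='(empty)' undo_depth=0 redo_depth=1
After op 5 (redo): buf='hi' undo_depth=1 redo_depth=0
After op 6 (type): buf='hixyz' undo_depth=2 redo_depth=0

Answer: hixyz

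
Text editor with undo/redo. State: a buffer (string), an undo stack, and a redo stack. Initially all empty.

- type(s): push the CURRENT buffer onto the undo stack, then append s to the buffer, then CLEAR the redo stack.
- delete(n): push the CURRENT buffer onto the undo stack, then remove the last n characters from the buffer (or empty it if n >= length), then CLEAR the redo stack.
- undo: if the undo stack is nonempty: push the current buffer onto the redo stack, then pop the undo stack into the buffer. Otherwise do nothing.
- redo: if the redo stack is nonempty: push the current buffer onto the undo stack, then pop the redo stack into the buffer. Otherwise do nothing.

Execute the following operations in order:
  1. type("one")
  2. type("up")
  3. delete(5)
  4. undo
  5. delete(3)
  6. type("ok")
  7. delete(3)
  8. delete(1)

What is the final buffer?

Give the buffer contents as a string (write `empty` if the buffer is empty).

Answer: empty

Derivation:
After op 1 (type): buf='one' undo_depth=1 redo_depth=0
After op 2 (type): buf='oneup' undo_depth=2 redo_depth=0
After op 3 (delete): buf='(empty)' undo_depth=3 redo_depth=0
After op 4 (undo): buf='oneup' undo_depth=2 redo_depth=1
After op 5 (delete): buf='on' undo_depth=3 redo_depth=0
After op 6 (type): buf='onok' undo_depth=4 redo_depth=0
After op 7 (delete): buf='o' undo_depth=5 redo_depth=0
After op 8 (delete): buf='(empty)' undo_depth=6 redo_depth=0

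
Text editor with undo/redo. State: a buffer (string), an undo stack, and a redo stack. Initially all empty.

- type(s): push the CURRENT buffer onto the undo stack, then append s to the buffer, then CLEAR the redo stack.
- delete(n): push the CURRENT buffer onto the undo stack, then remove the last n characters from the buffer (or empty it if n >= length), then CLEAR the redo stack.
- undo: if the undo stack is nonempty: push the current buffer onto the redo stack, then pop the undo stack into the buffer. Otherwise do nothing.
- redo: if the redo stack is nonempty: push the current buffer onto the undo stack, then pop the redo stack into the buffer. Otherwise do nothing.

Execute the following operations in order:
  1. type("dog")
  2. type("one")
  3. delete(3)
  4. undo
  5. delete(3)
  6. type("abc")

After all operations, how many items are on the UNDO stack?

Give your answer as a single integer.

After op 1 (type): buf='dog' undo_depth=1 redo_depth=0
After op 2 (type): buf='dogone' undo_depth=2 redo_depth=0
After op 3 (delete): buf='dog' undo_depth=3 redo_depth=0
After op 4 (undo): buf='dogone' undo_depth=2 redo_depth=1
After op 5 (delete): buf='dog' undo_depth=3 redo_depth=0
After op 6 (type): buf='dogabc' undo_depth=4 redo_depth=0

Answer: 4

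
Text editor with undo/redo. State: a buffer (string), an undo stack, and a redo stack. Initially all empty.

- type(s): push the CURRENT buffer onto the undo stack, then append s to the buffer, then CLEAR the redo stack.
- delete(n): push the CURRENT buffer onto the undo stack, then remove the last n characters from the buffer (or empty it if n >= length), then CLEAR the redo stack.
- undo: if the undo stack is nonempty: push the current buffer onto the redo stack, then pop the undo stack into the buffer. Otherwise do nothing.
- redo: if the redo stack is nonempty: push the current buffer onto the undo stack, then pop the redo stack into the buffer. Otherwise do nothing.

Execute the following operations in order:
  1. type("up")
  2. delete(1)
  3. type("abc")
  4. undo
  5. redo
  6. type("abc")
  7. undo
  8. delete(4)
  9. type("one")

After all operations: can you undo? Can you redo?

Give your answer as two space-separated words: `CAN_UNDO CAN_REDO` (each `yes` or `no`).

Answer: yes no

Derivation:
After op 1 (type): buf='up' undo_depth=1 redo_depth=0
After op 2 (delete): buf='u' undo_depth=2 redo_depth=0
After op 3 (type): buf='uabc' undo_depth=3 redo_depth=0
After op 4 (undo): buf='u' undo_depth=2 redo_depth=1
After op 5 (redo): buf='uabc' undo_depth=3 redo_depth=0
After op 6 (type): buf='uabcabc' undo_depth=4 redo_depth=0
After op 7 (undo): buf='uabc' undo_depth=3 redo_depth=1
After op 8 (delete): buf='(empty)' undo_depth=4 redo_depth=0
After op 9 (type): buf='one' undo_depth=5 redo_depth=0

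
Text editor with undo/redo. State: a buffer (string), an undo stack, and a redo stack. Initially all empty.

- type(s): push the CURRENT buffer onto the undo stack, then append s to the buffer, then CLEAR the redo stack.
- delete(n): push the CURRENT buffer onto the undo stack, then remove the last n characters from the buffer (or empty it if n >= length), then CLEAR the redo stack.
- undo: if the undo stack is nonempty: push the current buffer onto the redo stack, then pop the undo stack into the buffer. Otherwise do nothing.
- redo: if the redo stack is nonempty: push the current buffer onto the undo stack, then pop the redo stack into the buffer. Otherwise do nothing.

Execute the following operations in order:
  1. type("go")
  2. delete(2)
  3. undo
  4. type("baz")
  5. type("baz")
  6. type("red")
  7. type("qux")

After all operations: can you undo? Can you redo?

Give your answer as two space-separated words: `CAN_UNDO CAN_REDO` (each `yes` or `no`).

After op 1 (type): buf='go' undo_depth=1 redo_depth=0
After op 2 (delete): buf='(empty)' undo_depth=2 redo_depth=0
After op 3 (undo): buf='go' undo_depth=1 redo_depth=1
After op 4 (type): buf='gobaz' undo_depth=2 redo_depth=0
After op 5 (type): buf='gobazbaz' undo_depth=3 redo_depth=0
After op 6 (type): buf='gobazbazred' undo_depth=4 redo_depth=0
After op 7 (type): buf='gobazbazredqux' undo_depth=5 redo_depth=0

Answer: yes no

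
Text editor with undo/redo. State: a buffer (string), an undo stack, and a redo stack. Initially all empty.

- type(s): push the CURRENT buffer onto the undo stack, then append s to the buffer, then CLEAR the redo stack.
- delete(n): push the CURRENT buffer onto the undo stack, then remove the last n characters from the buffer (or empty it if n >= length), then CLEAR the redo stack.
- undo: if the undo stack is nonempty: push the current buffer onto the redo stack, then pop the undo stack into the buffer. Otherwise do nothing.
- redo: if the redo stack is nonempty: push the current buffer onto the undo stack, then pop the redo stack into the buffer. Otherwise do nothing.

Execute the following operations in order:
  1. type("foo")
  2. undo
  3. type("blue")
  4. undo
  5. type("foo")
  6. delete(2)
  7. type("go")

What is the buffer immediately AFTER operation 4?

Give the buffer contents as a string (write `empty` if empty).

After op 1 (type): buf='foo' undo_depth=1 redo_depth=0
After op 2 (undo): buf='(empty)' undo_depth=0 redo_depth=1
After op 3 (type): buf='blue' undo_depth=1 redo_depth=0
After op 4 (undo): buf='(empty)' undo_depth=0 redo_depth=1

Answer: empty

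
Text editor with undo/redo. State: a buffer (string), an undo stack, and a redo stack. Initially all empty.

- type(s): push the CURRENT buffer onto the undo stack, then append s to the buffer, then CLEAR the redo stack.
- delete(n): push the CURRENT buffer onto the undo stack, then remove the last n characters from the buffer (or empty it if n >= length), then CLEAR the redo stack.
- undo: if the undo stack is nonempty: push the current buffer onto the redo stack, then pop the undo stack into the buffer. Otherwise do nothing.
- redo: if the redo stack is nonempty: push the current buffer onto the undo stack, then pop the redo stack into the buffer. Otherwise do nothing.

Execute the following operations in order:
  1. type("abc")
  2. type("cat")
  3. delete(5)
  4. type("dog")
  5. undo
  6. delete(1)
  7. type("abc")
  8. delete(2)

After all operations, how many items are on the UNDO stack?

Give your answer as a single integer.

After op 1 (type): buf='abc' undo_depth=1 redo_depth=0
After op 2 (type): buf='abccat' undo_depth=2 redo_depth=0
After op 3 (delete): buf='a' undo_depth=3 redo_depth=0
After op 4 (type): buf='adog' undo_depth=4 redo_depth=0
After op 5 (undo): buf='a' undo_depth=3 redo_depth=1
After op 6 (delete): buf='(empty)' undo_depth=4 redo_depth=0
After op 7 (type): buf='abc' undo_depth=5 redo_depth=0
After op 8 (delete): buf='a' undo_depth=6 redo_depth=0

Answer: 6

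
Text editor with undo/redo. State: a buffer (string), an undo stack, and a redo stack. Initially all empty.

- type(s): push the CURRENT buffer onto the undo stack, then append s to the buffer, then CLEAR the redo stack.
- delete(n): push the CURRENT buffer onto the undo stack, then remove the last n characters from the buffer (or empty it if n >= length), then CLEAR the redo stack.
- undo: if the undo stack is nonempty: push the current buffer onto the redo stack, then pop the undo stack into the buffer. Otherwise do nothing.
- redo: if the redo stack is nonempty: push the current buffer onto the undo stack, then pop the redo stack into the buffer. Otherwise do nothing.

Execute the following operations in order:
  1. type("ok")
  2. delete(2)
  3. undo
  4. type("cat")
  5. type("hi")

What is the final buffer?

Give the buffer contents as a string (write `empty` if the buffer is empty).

Answer: okcathi

Derivation:
After op 1 (type): buf='ok' undo_depth=1 redo_depth=0
After op 2 (delete): buf='(empty)' undo_depth=2 redo_depth=0
After op 3 (undo): buf='ok' undo_depth=1 redo_depth=1
After op 4 (type): buf='okcat' undo_depth=2 redo_depth=0
After op 5 (type): buf='okcathi' undo_depth=3 redo_depth=0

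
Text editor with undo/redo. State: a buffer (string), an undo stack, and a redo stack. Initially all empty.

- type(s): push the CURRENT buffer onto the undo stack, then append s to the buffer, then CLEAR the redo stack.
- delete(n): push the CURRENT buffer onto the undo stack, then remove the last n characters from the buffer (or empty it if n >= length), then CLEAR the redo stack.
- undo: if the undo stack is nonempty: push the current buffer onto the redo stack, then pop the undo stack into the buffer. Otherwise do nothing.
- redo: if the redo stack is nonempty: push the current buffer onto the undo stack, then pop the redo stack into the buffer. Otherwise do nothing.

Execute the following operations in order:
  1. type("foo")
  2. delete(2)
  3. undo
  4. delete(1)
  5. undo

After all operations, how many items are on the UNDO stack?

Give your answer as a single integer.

After op 1 (type): buf='foo' undo_depth=1 redo_depth=0
After op 2 (delete): buf='f' undo_depth=2 redo_depth=0
After op 3 (undo): buf='foo' undo_depth=1 redo_depth=1
After op 4 (delete): buf='fo' undo_depth=2 redo_depth=0
After op 5 (undo): buf='foo' undo_depth=1 redo_depth=1

Answer: 1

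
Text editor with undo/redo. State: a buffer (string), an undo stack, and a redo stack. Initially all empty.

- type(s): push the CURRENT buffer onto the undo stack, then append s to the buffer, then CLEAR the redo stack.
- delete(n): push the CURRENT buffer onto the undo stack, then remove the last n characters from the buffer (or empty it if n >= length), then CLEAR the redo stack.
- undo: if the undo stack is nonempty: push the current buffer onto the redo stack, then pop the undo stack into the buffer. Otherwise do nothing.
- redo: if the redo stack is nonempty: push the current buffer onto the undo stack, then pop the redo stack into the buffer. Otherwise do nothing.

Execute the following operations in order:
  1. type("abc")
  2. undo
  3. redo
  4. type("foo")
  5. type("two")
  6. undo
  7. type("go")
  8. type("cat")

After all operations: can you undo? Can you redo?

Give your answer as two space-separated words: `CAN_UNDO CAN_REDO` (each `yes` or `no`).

After op 1 (type): buf='abc' undo_depth=1 redo_depth=0
After op 2 (undo): buf='(empty)' undo_depth=0 redo_depth=1
After op 3 (redo): buf='abc' undo_depth=1 redo_depth=0
After op 4 (type): buf='abcfoo' undo_depth=2 redo_depth=0
After op 5 (type): buf='abcfootwo' undo_depth=3 redo_depth=0
After op 6 (undo): buf='abcfoo' undo_depth=2 redo_depth=1
After op 7 (type): buf='abcfoogo' undo_depth=3 redo_depth=0
After op 8 (type): buf='abcfoogocat' undo_depth=4 redo_depth=0

Answer: yes no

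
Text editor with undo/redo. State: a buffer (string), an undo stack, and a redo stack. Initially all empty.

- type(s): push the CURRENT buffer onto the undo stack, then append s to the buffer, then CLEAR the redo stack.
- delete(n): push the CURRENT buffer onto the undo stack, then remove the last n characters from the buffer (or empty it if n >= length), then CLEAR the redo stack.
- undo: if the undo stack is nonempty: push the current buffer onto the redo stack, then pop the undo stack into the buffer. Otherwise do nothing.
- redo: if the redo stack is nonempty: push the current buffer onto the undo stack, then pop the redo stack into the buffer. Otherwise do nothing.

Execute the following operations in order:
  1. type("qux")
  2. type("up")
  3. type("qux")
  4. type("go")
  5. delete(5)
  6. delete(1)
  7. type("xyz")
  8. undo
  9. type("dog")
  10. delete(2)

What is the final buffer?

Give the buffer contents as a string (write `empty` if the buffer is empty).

Answer: quxud

Derivation:
After op 1 (type): buf='qux' undo_depth=1 redo_depth=0
After op 2 (type): buf='quxup' undo_depth=2 redo_depth=0
After op 3 (type): buf='quxupqux' undo_depth=3 redo_depth=0
After op 4 (type): buf='quxupquxgo' undo_depth=4 redo_depth=0
After op 5 (delete): buf='quxup' undo_depth=5 redo_depth=0
After op 6 (delete): buf='quxu' undo_depth=6 redo_depth=0
After op 7 (type): buf='quxuxyz' undo_depth=7 redo_depth=0
After op 8 (undo): buf='quxu' undo_depth=6 redo_depth=1
After op 9 (type): buf='quxudog' undo_depth=7 redo_depth=0
After op 10 (delete): buf='quxud' undo_depth=8 redo_depth=0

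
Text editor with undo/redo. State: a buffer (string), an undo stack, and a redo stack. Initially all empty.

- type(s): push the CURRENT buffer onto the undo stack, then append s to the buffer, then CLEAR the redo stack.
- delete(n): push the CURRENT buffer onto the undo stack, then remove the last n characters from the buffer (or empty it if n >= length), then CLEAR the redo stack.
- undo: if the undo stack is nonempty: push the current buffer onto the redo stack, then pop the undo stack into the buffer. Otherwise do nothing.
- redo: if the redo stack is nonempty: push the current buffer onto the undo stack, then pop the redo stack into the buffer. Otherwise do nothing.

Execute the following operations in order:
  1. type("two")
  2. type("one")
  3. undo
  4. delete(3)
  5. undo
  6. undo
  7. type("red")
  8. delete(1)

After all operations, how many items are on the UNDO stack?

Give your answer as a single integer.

Answer: 2

Derivation:
After op 1 (type): buf='two' undo_depth=1 redo_depth=0
After op 2 (type): buf='twoone' undo_depth=2 redo_depth=0
After op 3 (undo): buf='two' undo_depth=1 redo_depth=1
After op 4 (delete): buf='(empty)' undo_depth=2 redo_depth=0
After op 5 (undo): buf='two' undo_depth=1 redo_depth=1
After op 6 (undo): buf='(empty)' undo_depth=0 redo_depth=2
After op 7 (type): buf='red' undo_depth=1 redo_depth=0
After op 8 (delete): buf='re' undo_depth=2 redo_depth=0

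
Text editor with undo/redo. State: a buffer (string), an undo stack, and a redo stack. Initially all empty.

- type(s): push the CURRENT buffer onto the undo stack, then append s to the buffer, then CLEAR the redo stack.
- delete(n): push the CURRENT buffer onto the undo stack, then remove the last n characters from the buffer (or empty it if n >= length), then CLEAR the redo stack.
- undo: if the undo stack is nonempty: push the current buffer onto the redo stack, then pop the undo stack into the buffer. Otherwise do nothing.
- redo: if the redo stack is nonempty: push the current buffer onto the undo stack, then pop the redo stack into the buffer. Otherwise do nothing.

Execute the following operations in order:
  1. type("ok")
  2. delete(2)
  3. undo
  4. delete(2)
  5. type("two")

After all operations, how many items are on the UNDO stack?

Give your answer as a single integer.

After op 1 (type): buf='ok' undo_depth=1 redo_depth=0
After op 2 (delete): buf='(empty)' undo_depth=2 redo_depth=0
After op 3 (undo): buf='ok' undo_depth=1 redo_depth=1
After op 4 (delete): buf='(empty)' undo_depth=2 redo_depth=0
After op 5 (type): buf='two' undo_depth=3 redo_depth=0

Answer: 3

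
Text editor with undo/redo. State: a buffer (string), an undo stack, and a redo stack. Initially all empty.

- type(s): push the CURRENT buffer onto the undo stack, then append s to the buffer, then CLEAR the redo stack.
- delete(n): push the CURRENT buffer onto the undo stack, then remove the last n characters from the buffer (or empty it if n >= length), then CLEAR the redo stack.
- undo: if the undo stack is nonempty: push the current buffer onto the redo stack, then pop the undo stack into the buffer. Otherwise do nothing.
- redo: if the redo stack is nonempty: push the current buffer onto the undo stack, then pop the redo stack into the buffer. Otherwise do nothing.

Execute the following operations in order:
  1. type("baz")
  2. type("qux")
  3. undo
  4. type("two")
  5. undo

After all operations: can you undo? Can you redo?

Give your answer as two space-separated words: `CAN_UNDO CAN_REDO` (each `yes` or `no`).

Answer: yes yes

Derivation:
After op 1 (type): buf='baz' undo_depth=1 redo_depth=0
After op 2 (type): buf='bazqux' undo_depth=2 redo_depth=0
After op 3 (undo): buf='baz' undo_depth=1 redo_depth=1
After op 4 (type): buf='baztwo' undo_depth=2 redo_depth=0
After op 5 (undo): buf='baz' undo_depth=1 redo_depth=1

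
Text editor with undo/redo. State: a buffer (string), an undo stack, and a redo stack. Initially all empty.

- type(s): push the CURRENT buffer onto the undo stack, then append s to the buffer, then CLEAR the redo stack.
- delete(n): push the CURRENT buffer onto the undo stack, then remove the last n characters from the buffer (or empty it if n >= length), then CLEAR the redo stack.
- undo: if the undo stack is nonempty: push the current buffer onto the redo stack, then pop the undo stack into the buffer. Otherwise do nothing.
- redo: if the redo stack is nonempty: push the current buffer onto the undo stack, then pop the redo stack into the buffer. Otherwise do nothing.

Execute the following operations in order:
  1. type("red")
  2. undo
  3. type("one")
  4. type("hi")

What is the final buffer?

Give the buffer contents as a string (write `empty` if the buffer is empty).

After op 1 (type): buf='red' undo_depth=1 redo_depth=0
After op 2 (undo): buf='(empty)' undo_depth=0 redo_depth=1
After op 3 (type): buf='one' undo_depth=1 redo_depth=0
After op 4 (type): buf='onehi' undo_depth=2 redo_depth=0

Answer: onehi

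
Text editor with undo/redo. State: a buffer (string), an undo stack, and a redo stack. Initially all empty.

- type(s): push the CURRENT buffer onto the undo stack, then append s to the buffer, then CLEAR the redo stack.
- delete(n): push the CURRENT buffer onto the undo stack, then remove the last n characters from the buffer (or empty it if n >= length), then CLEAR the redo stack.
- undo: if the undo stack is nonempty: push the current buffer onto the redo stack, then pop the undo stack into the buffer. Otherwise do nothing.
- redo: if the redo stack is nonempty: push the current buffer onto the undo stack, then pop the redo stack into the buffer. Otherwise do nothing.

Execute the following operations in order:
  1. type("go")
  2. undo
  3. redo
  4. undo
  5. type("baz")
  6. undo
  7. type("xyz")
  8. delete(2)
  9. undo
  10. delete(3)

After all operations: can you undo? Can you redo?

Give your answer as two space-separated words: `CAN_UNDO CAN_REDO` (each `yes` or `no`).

Answer: yes no

Derivation:
After op 1 (type): buf='go' undo_depth=1 redo_depth=0
After op 2 (undo): buf='(empty)' undo_depth=0 redo_depth=1
After op 3 (redo): buf='go' undo_depth=1 redo_depth=0
After op 4 (undo): buf='(empty)' undo_depth=0 redo_depth=1
After op 5 (type): buf='baz' undo_depth=1 redo_depth=0
After op 6 (undo): buf='(empty)' undo_depth=0 redo_depth=1
After op 7 (type): buf='xyz' undo_depth=1 redo_depth=0
After op 8 (delete): buf='x' undo_depth=2 redo_depth=0
After op 9 (undo): buf='xyz' undo_depth=1 redo_depth=1
After op 10 (delete): buf='(empty)' undo_depth=2 redo_depth=0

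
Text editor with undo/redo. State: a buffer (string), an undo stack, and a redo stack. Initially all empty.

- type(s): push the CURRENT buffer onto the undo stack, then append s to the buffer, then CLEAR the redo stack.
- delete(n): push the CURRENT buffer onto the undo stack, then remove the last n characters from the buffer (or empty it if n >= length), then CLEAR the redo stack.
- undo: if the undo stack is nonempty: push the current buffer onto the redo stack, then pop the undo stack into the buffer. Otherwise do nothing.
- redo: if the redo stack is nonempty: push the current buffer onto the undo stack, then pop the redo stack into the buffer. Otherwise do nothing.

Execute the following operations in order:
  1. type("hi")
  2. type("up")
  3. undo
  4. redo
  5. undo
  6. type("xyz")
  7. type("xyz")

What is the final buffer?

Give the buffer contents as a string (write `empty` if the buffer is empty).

Answer: hixyzxyz

Derivation:
After op 1 (type): buf='hi' undo_depth=1 redo_depth=0
After op 2 (type): buf='hiup' undo_depth=2 redo_depth=0
After op 3 (undo): buf='hi' undo_depth=1 redo_depth=1
After op 4 (redo): buf='hiup' undo_depth=2 redo_depth=0
After op 5 (undo): buf='hi' undo_depth=1 redo_depth=1
After op 6 (type): buf='hixyz' undo_depth=2 redo_depth=0
After op 7 (type): buf='hixyzxyz' undo_depth=3 redo_depth=0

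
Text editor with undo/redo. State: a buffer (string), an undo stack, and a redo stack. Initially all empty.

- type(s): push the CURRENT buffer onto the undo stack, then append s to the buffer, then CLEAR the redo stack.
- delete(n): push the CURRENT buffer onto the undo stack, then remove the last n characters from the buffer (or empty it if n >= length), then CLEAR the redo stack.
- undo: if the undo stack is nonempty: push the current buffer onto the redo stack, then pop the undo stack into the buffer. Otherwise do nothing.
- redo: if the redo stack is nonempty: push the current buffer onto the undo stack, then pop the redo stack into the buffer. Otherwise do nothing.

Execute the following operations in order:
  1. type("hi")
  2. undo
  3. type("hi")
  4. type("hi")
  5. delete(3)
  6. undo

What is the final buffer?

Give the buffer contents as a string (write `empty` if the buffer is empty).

After op 1 (type): buf='hi' undo_depth=1 redo_depth=0
After op 2 (undo): buf='(empty)' undo_depth=0 redo_depth=1
After op 3 (type): buf='hi' undo_depth=1 redo_depth=0
After op 4 (type): buf='hihi' undo_depth=2 redo_depth=0
After op 5 (delete): buf='h' undo_depth=3 redo_depth=0
After op 6 (undo): buf='hihi' undo_depth=2 redo_depth=1

Answer: hihi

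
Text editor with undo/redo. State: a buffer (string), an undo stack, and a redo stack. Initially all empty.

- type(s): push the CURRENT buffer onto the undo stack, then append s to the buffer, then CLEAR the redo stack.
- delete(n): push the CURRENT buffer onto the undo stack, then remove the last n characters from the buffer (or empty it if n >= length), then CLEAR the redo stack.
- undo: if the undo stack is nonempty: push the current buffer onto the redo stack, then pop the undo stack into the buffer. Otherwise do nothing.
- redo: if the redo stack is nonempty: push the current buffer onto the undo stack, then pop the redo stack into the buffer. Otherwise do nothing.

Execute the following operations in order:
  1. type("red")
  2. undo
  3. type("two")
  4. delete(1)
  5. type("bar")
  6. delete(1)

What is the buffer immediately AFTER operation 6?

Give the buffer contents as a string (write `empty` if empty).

Answer: twba

Derivation:
After op 1 (type): buf='red' undo_depth=1 redo_depth=0
After op 2 (undo): buf='(empty)' undo_depth=0 redo_depth=1
After op 3 (type): buf='two' undo_depth=1 redo_depth=0
After op 4 (delete): buf='tw' undo_depth=2 redo_depth=0
After op 5 (type): buf='twbar' undo_depth=3 redo_depth=0
After op 6 (delete): buf='twba' undo_depth=4 redo_depth=0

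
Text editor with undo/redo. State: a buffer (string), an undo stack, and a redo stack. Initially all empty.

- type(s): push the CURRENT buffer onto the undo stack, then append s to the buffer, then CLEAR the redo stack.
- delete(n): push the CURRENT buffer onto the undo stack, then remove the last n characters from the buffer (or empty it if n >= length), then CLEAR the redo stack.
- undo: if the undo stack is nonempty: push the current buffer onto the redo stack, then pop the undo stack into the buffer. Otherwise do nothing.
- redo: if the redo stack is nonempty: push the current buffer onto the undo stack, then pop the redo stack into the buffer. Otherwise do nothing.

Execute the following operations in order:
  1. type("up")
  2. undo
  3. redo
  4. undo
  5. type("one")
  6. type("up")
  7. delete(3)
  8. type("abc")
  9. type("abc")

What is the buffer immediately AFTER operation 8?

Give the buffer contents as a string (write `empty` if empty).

Answer: onabc

Derivation:
After op 1 (type): buf='up' undo_depth=1 redo_depth=0
After op 2 (undo): buf='(empty)' undo_depth=0 redo_depth=1
After op 3 (redo): buf='up' undo_depth=1 redo_depth=0
After op 4 (undo): buf='(empty)' undo_depth=0 redo_depth=1
After op 5 (type): buf='one' undo_depth=1 redo_depth=0
After op 6 (type): buf='oneup' undo_depth=2 redo_depth=0
After op 7 (delete): buf='on' undo_depth=3 redo_depth=0
After op 8 (type): buf='onabc' undo_depth=4 redo_depth=0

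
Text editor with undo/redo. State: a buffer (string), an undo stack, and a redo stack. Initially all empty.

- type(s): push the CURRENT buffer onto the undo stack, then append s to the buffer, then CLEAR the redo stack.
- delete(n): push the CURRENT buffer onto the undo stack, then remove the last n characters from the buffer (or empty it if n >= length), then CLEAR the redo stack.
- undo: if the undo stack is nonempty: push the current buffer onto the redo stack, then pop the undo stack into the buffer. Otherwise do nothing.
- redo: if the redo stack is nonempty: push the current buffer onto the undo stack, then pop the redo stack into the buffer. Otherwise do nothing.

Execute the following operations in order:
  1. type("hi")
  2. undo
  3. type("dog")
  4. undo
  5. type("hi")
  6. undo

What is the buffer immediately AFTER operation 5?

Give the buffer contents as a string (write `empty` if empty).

After op 1 (type): buf='hi' undo_depth=1 redo_depth=0
After op 2 (undo): buf='(empty)' undo_depth=0 redo_depth=1
After op 3 (type): buf='dog' undo_depth=1 redo_depth=0
After op 4 (undo): buf='(empty)' undo_depth=0 redo_depth=1
After op 5 (type): buf='hi' undo_depth=1 redo_depth=0

Answer: hi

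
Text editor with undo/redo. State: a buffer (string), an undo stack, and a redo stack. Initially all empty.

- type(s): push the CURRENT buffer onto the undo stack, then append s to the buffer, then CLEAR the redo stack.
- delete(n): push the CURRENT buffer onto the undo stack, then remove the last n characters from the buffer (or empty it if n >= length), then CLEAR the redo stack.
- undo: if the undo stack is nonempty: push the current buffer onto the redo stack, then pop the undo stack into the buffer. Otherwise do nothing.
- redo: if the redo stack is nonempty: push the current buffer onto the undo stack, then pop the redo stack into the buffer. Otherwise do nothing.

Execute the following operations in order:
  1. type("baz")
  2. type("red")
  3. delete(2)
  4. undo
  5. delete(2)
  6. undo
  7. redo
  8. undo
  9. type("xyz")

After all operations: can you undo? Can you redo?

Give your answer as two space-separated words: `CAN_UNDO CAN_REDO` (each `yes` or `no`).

Answer: yes no

Derivation:
After op 1 (type): buf='baz' undo_depth=1 redo_depth=0
After op 2 (type): buf='bazred' undo_depth=2 redo_depth=0
After op 3 (delete): buf='bazr' undo_depth=3 redo_depth=0
After op 4 (undo): buf='bazred' undo_depth=2 redo_depth=1
After op 5 (delete): buf='bazr' undo_depth=3 redo_depth=0
After op 6 (undo): buf='bazred' undo_depth=2 redo_depth=1
After op 7 (redo): buf='bazr' undo_depth=3 redo_depth=0
After op 8 (undo): buf='bazred' undo_depth=2 redo_depth=1
After op 9 (type): buf='bazredxyz' undo_depth=3 redo_depth=0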